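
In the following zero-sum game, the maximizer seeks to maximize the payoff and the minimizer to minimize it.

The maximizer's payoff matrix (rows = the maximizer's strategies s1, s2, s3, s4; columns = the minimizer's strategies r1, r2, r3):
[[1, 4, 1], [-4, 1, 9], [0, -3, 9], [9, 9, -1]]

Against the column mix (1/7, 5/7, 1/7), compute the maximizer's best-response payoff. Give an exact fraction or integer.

53/7

s1: (1)·(1/7) + (4)·(5/7) + (1)·(1/7) = 22/7.
s2: (-4)·(1/7) + (1)·(5/7) + (9)·(1/7) = 10/7.
s3: (0)·(1/7) + (-3)·(5/7) + (9)·(1/7) = -6/7.
s4: (9)·(1/7) + (9)·(5/7) + (-1)·(1/7) = 53/7.
The best pure response is s4 with expected payoff 53/7.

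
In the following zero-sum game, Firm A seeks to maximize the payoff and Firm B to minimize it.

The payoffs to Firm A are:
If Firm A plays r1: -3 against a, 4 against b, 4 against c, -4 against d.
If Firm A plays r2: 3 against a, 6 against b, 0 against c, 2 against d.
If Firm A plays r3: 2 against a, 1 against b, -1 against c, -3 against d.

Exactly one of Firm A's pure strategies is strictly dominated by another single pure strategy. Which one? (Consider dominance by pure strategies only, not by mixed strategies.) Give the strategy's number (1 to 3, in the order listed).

Compare r3 with r2: 3 > 2, 6 > 1, 0 > -1, 2 > -3.
So r2 strictly dominates r3 for Firm A; r3 is strictly dominated.

3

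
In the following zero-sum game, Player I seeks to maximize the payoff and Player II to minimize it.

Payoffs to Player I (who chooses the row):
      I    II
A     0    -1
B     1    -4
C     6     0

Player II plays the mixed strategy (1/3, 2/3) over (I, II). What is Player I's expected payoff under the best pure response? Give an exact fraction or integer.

2

A: (0)·(1/3) + (-1)·(2/3) = -2/3.
B: (1)·(1/3) + (-4)·(2/3) = -7/3.
C: (6)·(1/3) + (0)·(2/3) = 2.
The best pure response is C with expected payoff 2.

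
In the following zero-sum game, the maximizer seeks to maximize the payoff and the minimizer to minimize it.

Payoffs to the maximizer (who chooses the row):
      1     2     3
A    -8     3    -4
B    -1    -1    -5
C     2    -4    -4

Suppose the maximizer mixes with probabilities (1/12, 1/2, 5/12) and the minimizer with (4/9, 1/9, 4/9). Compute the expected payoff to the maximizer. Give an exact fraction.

Against (4/9, 1/9, 4/9), each row's expected payoff is A: -5; B: -25/9; C: -4/3.
Taking the (1/12, 1/2, 5/12)-weighted average: (1/12)·(-5) + (1/2)·(-25/9) + (5/12)·(-4/3) = -85/36.

-85/36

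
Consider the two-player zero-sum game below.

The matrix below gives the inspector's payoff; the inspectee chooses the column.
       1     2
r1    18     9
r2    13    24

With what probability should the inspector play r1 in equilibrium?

11/20

Row minima are 9 and 13, so the inspector's maximin is 13; column maxima are 18 and 24, so the inspectee's minimax is 18. These differ, so the equilibrium is in mixed strategies.
Let the inspector play r1 with probability p. The inspectee is indifferent when 18p + 13(1−p) = 9p + 24(1−p), giving p = 11/20.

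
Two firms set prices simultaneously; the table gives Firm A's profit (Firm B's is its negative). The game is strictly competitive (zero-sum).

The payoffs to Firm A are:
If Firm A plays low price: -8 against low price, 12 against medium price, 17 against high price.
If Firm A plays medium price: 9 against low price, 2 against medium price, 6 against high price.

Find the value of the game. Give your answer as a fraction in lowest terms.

Column high price is strictly dominated by medium price for Firm B (it gives Firm A more in every row).
The remaining 2×2 game on (low price, medium price) × (low price, medium price) has no saddle point. Let Firm A play low price with probability p; indifference gives −8p + 9(1−p) = 12p + 2(1−p), so p = 7/27.
Similarly Firm B's optimal q on low price is 10/27, and the value is -8·(10/27) + (12)·(17/27) = 124/27.

124/27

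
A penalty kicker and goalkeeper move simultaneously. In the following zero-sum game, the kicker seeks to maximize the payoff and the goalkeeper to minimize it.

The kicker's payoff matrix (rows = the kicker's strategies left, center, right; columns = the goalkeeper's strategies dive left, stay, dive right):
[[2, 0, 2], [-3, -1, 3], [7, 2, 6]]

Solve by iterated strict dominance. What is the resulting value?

Column dive right is strictly dominated by stay for the goalkeeper (0<2, -1<3, 2<6); eliminate dive right.
Row center is strictly dominated by row left (2>-3, 0>-1); eliminate center.
Row left is strictly dominated by row right (7>2, 2>0); eliminate left.
Column dive left is strictly dominated by stay for the goalkeeper (2<7); eliminate dive left.
Only (right, stay) remains, with payoff 2.

2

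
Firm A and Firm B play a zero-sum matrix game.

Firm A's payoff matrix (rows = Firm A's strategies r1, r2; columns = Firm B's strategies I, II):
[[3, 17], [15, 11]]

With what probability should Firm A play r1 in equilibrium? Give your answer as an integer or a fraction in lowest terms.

Row minima are 3 and 11, so Firm A's maximin is 11; column maxima are 15 and 17, so Firm B's minimax is 15. These differ, so the equilibrium is in mixed strategies.
Let Firm A play r1 with probability p. Firm B is indifferent when 3p + 15(1−p) = 17p + 11(1−p), giving p = 2/9.

2/9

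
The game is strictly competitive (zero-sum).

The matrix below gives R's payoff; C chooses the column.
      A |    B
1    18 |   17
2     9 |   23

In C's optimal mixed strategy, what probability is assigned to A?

2/5

Row minima are 17 and 9, so R's maximin is 17; column maxima are 18 and 23, so C's minimax is 18. These differ, so the equilibrium is in mixed strategies.
Let C play A with probability q. R is indifferent when 18q + 17(1−q) = 9q + 23(1−q), giving q = 2/5.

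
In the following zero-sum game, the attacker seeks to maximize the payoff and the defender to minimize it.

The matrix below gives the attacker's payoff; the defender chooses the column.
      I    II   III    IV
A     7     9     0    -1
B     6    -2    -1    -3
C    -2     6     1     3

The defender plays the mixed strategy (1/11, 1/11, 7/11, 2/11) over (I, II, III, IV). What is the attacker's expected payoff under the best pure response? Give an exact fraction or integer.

17/11

A: (7)·(1/11) + (9)·(1/11) + (0)·(7/11) + (-1)·(2/11) = 14/11.
B: (6)·(1/11) + (-2)·(1/11) + (-1)·(7/11) + (-3)·(2/11) = -9/11.
C: (-2)·(1/11) + (6)·(1/11) + (1)·(7/11) + (3)·(2/11) = 17/11.
The best pure response is C with expected payoff 17/11.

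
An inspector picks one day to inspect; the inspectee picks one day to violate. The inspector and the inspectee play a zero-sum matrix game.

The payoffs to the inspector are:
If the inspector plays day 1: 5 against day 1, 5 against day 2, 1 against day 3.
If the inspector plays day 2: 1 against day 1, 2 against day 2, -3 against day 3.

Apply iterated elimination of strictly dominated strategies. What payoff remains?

Row day 2 is strictly dominated by row day 1 (5>1, 5>2, 1>-3); eliminate day 2.
Column day 1 is strictly dominated by day 3 for the inspectee (1<5); eliminate day 1.
Column day 2 is strictly dominated by day 3 for the inspectee (1<5); eliminate day 2.
Only (day 1, day 3) remains, with payoff 1.

1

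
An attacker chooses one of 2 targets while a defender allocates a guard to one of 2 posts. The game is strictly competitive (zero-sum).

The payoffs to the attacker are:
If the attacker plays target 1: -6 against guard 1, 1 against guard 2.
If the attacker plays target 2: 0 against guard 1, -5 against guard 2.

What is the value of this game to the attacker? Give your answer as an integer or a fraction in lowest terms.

Row minima are -6 and -5, so the attacker's maximin is -5; column maxima are 0 and 1, so the defender's minimax is 0. These differ, so the equilibrium is in mixed strategies.
Let the attacker play target 1 with probability p. The defender is indifferent when −6p = p − 5(1−p), giving p = 5/12.
Let the defender play guard 1 with probability q. The attacker is indifferent when −6q + (1−q) = −5(1−q), giving q = 1/2.
The value is -6·(1/2) + (1)·(1/2) = -5/2.

-5/2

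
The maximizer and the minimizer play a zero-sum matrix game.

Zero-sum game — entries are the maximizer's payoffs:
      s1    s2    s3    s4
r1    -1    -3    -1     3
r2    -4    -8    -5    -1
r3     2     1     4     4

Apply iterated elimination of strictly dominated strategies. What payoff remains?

Row r1 is strictly dominated by row r3 (2>-1, 1>-3, 4>-1, 4>3); eliminate r1.
Row r2 is strictly dominated by row r3 (2>-4, 1>-8, 4>-5, 4>-1); eliminate r2.
Column s3 is strictly dominated by s1 for the minimizer (2<4); eliminate s3.
Column s4 is strictly dominated by s1 for the minimizer (2<4); eliminate s4.
Column s1 is strictly dominated by s2 for the minimizer (1<2); eliminate s1.
Only (r3, s2) remains, with payoff 1.

1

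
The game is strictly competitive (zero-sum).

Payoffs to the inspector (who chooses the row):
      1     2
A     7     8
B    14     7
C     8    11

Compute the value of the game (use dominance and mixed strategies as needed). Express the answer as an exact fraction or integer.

49/5

Row A is strictly dominated by row C, so the inspector never plays it.
The remaining 2×2 game on (B, C) × (1, 2) has no saddle point. Let the inspector play B with probability p; indifference gives 14p + 8(1−p) = 7p + 11(1−p), so p = 3/10.
Similarly the inspectee's optimal q on 1 is 2/5, and the value is 14·(2/5) + (7)·(3/5) = 49/5.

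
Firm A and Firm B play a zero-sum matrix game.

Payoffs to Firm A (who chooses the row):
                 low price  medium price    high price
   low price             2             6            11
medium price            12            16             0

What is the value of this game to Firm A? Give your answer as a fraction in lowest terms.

44/7

Column medium price is strictly dominated by low price for Firm B (it gives Firm A more in every row).
The remaining 2×2 game on (low price, medium price) × (low price, high price) has no saddle point. Let Firm A play low price with probability p; indifference gives 2p + 12(1−p) = 11p, so p = 4/7.
Similarly Firm B's optimal q on low price is 11/21, and the value is 2·(11/21) + (11)·(10/21) = 44/7.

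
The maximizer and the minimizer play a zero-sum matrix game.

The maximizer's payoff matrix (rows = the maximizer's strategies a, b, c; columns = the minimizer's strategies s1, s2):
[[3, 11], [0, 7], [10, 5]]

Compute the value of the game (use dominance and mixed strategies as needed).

95/13

Row b is strictly dominated by row a, so the maximizer never plays it.
The remaining 2×2 game on (a, c) × (s1, s2) has no saddle point. Let the maximizer play a with probability p; indifference gives 3p + 10(1−p) = 11p + 5(1−p), so p = 5/13.
Similarly the minimizer's optimal q on s1 is 6/13, and the value is 3·(6/13) + (11)·(7/13) = 95/13.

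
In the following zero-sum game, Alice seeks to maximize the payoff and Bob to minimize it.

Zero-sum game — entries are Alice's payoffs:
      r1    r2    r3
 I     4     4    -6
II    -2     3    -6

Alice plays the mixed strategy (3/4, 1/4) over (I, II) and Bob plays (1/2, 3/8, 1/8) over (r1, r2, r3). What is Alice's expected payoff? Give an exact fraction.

61/32

Against (1/2, 3/8, 1/8), each row's expected payoff is I: 11/4; II: -5/8.
Taking the (3/4, 1/4)-weighted average: (3/4)·(11/4) + (1/4)·(-5/8) = 61/32.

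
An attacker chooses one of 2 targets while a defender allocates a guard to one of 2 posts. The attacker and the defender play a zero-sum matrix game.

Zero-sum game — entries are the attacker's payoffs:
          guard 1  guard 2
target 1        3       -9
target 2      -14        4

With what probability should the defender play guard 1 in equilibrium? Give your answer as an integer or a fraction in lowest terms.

Row minima are -9 and -14, so the attacker's maximin is -9; column maxima are 3 and 4, so the defender's minimax is 3. These differ, so the equilibrium is in mixed strategies.
Let the defender play guard 1 with probability q. The attacker is indifferent when 3q − 9(1−q) = −14q + 4(1−q), giving q = 13/30.

13/30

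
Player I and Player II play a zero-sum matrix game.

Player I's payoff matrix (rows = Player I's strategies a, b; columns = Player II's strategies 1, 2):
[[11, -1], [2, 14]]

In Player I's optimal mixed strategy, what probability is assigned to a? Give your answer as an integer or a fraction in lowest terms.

Row minima are -1 and 2, so Player I's maximin is 2; column maxima are 11 and 14, so Player II's minimax is 11. These differ, so the equilibrium is in mixed strategies.
Let Player I play a with probability p. Player II is indifferent when 11p + 2(1−p) = −p + 14(1−p), giving p = 1/2.

1/2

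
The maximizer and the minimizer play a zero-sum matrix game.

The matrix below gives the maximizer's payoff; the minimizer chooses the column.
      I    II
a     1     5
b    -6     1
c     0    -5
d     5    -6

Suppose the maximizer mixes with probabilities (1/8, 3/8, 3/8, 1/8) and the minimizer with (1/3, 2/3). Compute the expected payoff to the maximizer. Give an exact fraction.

Against (1/3, 2/3), each row's expected payoff is a: 11/3; b: -4/3; c: -10/3; d: -7/3.
Taking the (1/8, 3/8, 3/8, 1/8)-weighted average: (1/8)·(11/3) + (3/8)·(-4/3) + (3/8)·(-10/3) + (1/8)·(-7/3) = -19/12.

-19/12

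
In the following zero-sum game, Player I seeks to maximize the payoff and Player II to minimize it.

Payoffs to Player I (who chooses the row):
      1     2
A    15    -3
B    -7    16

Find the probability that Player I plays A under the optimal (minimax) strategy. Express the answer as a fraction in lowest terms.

23/41

Row minima are -3 and -7, so Player I's maximin is -3; column maxima are 15 and 16, so Player II's minimax is 15. These differ, so the equilibrium is in mixed strategies.
Let Player I play A with probability p. Player II is indifferent when 15p − 7(1−p) = −3p + 16(1−p), giving p = 23/41.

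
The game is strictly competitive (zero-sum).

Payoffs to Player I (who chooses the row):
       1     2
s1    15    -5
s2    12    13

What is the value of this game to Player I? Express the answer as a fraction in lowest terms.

85/7

Row minima are -5 and 12, so Player I's maximin is 12; column maxima are 15 and 13, so Player II's minimax is 13. These differ, so the equilibrium is in mixed strategies.
Let Player I play s1 with probability p. Player II is indifferent when 15p + 12(1−p) = −5p + 13(1−p), giving p = 1/21.
Let Player II play 1 with probability q. Player I is indifferent when 15q − 5(1−q) = 12q + 13(1−q), giving q = 6/7.
The value is 15·(6/7) + (-5)·(1/7) = 85/7.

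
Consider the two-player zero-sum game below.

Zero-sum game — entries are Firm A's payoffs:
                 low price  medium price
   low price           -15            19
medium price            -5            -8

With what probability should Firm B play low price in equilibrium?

Row minima are -15 and -8, so Firm A's maximin is -8; column maxima are -5 and 19, so Firm B's minimax is -5. These differ, so the equilibrium is in mixed strategies.
Let Firm B play low price with probability q. Firm A is indifferent when −15q + 19(1−q) = −5q − 8(1−q), giving q = 27/37.

27/37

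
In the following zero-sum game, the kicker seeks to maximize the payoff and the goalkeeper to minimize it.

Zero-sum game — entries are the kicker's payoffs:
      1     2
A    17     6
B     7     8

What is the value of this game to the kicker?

47/6

Row minima are 6 and 7, so the kicker's maximin is 7; column maxima are 17 and 8, so the goalkeeper's minimax is 8. These differ, so the equilibrium is in mixed strategies.
Let the kicker play A with probability p. The goalkeeper is indifferent when 17p + 7(1−p) = 6p + 8(1−p), giving p = 1/12.
Let the goalkeeper play 1 with probability q. The kicker is indifferent when 17q + 6(1−q) = 7q + 8(1−q), giving q = 1/6.
The value is 17·(1/6) + (6)·(5/6) = 47/6.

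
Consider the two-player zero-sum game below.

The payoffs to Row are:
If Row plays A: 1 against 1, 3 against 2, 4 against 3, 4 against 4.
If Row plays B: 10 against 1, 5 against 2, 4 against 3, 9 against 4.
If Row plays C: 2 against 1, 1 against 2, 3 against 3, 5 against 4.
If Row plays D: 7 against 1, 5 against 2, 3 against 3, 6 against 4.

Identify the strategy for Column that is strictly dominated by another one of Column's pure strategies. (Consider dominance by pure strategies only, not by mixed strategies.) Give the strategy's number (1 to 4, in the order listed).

Column prefers columns that give Row less. Compare 4 with 2: 3 < 4, 5 < 9, 1 < 5, 5 < 6.
So 2 strictly dominates 4 for Column; 4 is strictly dominated.

4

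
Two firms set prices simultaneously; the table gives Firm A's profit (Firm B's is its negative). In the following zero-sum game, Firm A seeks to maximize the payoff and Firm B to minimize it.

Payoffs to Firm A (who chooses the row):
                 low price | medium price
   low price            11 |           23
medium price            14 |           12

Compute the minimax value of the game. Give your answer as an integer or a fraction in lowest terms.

Row minima are 11 and 12, so Firm A's maximin is 12; column maxima are 14 and 23, so Firm B's minimax is 14. These differ, so the equilibrium is in mixed strategies.
Let Firm A play low price with probability p. Firm B is indifferent when 11p + 14(1−p) = 23p + 12(1−p), giving p = 1/7.
Let Firm B play low price with probability q. Firm A is indifferent when 11q + 23(1−q) = 14q + 12(1−q), giving q = 11/14.
The value is 11·(11/14) + (23)·(3/14) = 95/7.

95/7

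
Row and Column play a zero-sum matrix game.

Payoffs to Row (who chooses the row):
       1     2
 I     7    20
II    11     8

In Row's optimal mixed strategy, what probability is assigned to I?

3/16

Row minima are 7 and 8, so Row's maximin is 8; column maxima are 11 and 20, so Column's minimax is 11. These differ, so the equilibrium is in mixed strategies.
Let Row play I with probability p. Column is indifferent when 7p + 11(1−p) = 20p + 8(1−p), giving p = 3/16.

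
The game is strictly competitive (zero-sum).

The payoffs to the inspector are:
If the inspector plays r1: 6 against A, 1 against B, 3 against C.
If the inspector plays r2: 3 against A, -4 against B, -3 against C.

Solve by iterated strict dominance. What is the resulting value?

Row r2 is strictly dominated by row r1 (6>3, 1>-4, 3>-3); eliminate r2.
Column C is strictly dominated by B for the inspectee (1<3); eliminate C.
Column A is strictly dominated by B for the inspectee (1<6); eliminate A.
Only (r1, B) remains, with payoff 1.

1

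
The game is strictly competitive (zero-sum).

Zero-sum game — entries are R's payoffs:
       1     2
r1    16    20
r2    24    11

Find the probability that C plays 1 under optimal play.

9/17

Row minima are 16 and 11, so R's maximin is 16; column maxima are 24 and 20, so C's minimax is 20. These differ, so the equilibrium is in mixed strategies.
Let C play 1 with probability q. R is indifferent when 16q + 20(1−q) = 24q + 11(1−q), giving q = 9/17.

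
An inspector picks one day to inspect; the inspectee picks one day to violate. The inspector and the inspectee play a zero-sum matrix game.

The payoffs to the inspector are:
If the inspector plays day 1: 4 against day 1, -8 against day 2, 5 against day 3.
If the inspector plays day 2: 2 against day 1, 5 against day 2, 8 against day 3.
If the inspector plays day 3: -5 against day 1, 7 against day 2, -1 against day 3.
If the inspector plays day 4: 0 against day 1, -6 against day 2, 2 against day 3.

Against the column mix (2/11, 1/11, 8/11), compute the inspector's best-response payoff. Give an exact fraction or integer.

day 1: (4)·(2/11) + (-8)·(1/11) + (5)·(8/11) = 40/11.
day 2: (2)·(2/11) + (5)·(1/11) + (8)·(8/11) = 73/11.
day 3: (-5)·(2/11) + (7)·(1/11) + (-1)·(8/11) = -1.
day 4: (0)·(2/11) + (-6)·(1/11) + (2)·(8/11) = 10/11.
The best pure response is day 2 with expected payoff 73/11.

73/11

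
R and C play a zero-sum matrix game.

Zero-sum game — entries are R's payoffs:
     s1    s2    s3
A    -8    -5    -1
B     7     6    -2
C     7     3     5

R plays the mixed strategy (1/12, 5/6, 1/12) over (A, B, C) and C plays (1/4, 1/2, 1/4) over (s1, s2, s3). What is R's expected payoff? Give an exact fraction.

Against (1/4, 1/2, 1/4), each row's expected payoff is A: -19/4; B: 17/4; C: 9/2.
Taking the (1/12, 5/6, 1/12)-weighted average: (1/12)·(-19/4) + (5/6)·(17/4) + (1/12)·(9/2) = 169/48.

169/48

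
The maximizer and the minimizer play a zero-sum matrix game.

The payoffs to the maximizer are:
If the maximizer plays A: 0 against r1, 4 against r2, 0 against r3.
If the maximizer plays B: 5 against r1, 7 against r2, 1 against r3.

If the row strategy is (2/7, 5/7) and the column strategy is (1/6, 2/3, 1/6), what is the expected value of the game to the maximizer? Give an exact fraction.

101/21

Against (1/6, 2/3, 1/6), each row's expected payoff is A: 8/3; B: 17/3.
Taking the (2/7, 5/7)-weighted average: (2/7)·(8/3) + (5/7)·(17/3) = 101/21.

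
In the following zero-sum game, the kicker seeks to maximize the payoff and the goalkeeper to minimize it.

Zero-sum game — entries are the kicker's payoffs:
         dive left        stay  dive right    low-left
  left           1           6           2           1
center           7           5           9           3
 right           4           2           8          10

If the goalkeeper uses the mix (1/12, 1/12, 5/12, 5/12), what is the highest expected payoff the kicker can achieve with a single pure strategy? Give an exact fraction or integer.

8

left: (1)·(1/12) + (6)·(1/12) + (2)·(5/12) + (1)·(5/12) = 11/6.
center: (7)·(1/12) + (5)·(1/12) + (9)·(5/12) + (3)·(5/12) = 6.
right: (4)·(1/12) + (2)·(1/12) + (8)·(5/12) + (10)·(5/12) = 8.
The best pure response is right with expected payoff 8.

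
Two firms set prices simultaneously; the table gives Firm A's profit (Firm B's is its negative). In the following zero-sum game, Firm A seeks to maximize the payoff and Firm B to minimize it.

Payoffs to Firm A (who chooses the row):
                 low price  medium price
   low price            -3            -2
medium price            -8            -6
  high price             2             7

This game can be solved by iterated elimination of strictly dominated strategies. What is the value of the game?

Column medium price is strictly dominated by low price for Firm B (-3<-2, -8<-6, 2<7); eliminate medium price.
Row low price is strictly dominated by row high price (2>-3); eliminate low price.
Row medium price is strictly dominated by row high price (2>-8); eliminate medium price.
Only (high price, low price) remains, with payoff 2.

2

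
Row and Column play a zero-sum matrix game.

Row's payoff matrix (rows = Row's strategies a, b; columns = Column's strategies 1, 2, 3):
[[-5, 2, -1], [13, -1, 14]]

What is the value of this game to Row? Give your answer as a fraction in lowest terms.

Column 3 is strictly dominated by 1 for Column (it gives Row more in every row).
The remaining 2×2 game on (a, b) × (1, 2) has no saddle point. Let Row play a with probability p; indifference gives −5p + 13(1−p) = 2p − (1−p), so p = 2/3.
Similarly Column's optimal q on 1 is 1/7, and the value is -5·(1/7) + (2)·(6/7) = 1.

1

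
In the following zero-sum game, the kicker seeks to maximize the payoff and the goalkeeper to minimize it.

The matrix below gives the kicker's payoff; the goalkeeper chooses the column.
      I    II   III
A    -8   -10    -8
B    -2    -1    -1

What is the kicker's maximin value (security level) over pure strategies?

-2

The worst-case payoff for each row is A: -10, B: -2.
The best of these is -2.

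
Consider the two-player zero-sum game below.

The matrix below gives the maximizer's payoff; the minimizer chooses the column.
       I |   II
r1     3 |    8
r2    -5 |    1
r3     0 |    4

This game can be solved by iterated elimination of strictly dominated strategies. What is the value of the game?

Column II is strictly dominated by I for the minimizer (3<8, -5<1, 0<4); eliminate II.
Row r2 is strictly dominated by row r1 (3>-5); eliminate r2.
Row r3 is strictly dominated by row r1 (3>0); eliminate r3.
Only (r1, I) remains, with payoff 3.

3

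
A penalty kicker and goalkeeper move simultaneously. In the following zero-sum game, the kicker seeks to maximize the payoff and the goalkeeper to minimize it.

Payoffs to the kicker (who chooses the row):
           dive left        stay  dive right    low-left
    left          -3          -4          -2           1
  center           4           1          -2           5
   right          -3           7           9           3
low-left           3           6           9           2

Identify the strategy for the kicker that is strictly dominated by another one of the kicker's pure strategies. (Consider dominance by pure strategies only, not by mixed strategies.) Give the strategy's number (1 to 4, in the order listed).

1

Compare left with low-left: 3 > -3, 6 > -4, 9 > -2, 2 > 1.
So low-left strictly dominates left for the kicker; left is strictly dominated.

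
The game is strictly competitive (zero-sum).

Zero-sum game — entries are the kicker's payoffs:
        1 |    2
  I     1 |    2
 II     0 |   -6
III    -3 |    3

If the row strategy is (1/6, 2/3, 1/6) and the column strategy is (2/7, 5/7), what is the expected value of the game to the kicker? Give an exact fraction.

Against (2/7, 5/7), each row's expected payoff is I: 12/7; II: -30/7; III: 9/7.
Taking the (1/6, 2/3, 1/6)-weighted average: (1/6)·(12/7) + (2/3)·(-30/7) + (1/6)·(9/7) = -33/14.

-33/14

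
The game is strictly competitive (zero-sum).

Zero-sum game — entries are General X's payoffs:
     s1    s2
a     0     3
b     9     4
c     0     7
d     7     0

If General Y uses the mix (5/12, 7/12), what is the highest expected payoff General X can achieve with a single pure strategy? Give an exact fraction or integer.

73/12

a: (0)·(5/12) + (3)·(7/12) = 7/4.
b: (9)·(5/12) + (4)·(7/12) = 73/12.
c: (0)·(5/12) + (7)·(7/12) = 49/12.
d: (7)·(5/12) + (0)·(7/12) = 35/12.
The best pure response is b with expected payoff 73/12.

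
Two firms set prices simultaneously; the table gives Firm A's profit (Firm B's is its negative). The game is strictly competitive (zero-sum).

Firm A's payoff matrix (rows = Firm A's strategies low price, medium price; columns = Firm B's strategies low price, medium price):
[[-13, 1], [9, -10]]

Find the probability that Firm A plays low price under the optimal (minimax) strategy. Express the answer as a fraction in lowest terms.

19/33

Row minima are -13 and -10, so Firm A's maximin is -10; column maxima are 9 and 1, so Firm B's minimax is 1. These differ, so the equilibrium is in mixed strategies.
Let Firm A play low price with probability p. Firm B is indifferent when −13p + 9(1−p) = p − 10(1−p), giving p = 19/33.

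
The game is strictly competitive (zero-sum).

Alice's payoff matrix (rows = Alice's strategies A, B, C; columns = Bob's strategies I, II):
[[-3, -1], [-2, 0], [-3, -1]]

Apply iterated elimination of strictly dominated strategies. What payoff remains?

Row A is strictly dominated by row B (-2>-3, 0>-1); eliminate A.
Column II is strictly dominated by I for Bob (-2<0, -3<-1); eliminate II.
Row C is strictly dominated by row B (-2>-3); eliminate C.
Only (B, I) remains, with payoff -2.

-2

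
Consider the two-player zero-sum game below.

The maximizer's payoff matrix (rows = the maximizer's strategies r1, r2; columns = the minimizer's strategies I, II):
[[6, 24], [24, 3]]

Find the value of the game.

186/13

Row minima are 6 and 3, so the maximizer's maximin is 6; column maxima are 24 and 24, so the minimizer's minimax is 24. These differ, so the equilibrium is in mixed strategies.
Let the maximizer play r1 with probability p. The minimizer is indifferent when 6p + 24(1−p) = 24p + 3(1−p), giving p = 7/13.
Let the minimizer play I with probability q. The maximizer is indifferent when 6q + 24(1−q) = 24q + 3(1−q), giving q = 7/13.
The value is 6·(7/13) + (24)·(6/13) = 186/13.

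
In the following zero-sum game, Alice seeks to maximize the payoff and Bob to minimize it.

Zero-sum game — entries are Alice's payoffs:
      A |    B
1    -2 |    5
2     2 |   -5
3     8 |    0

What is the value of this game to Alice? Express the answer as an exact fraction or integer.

8/3

Row 2 is strictly dominated by row 3, so Alice never plays it.
The remaining 2×2 game on (1, 3) × (A, B) has no saddle point. Let Alice play 1 with probability p; indifference gives −2p + 8(1−p) = 5p, so p = 8/15.
Similarly Bob's optimal q on A is 1/3, and the value is -2·(1/3) + (5)·(2/3) = 8/3.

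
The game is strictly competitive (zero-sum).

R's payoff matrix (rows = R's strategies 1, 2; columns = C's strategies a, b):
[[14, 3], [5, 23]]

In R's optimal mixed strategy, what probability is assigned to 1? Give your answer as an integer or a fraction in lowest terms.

18/29

Row minima are 3 and 5, so R's maximin is 5; column maxima are 14 and 23, so C's minimax is 14. These differ, so the equilibrium is in mixed strategies.
Let R play 1 with probability p. C is indifferent when 14p + 5(1−p) = 3p + 23(1−p), giving p = 18/29.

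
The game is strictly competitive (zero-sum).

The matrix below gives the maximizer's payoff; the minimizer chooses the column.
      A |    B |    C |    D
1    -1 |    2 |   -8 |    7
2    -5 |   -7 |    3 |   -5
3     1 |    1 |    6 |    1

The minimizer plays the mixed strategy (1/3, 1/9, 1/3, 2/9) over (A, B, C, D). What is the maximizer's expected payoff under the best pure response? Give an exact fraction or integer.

8/3

1: (-1)·(1/3) + (2)·(1/9) + (-8)·(1/3) + (7)·(2/9) = -11/9.
2: (-5)·(1/3) + (-7)·(1/9) + (3)·(1/3) + (-5)·(2/9) = -23/9.
3: (1)·(1/3) + (1)·(1/9) + (6)·(1/3) + (1)·(2/9) = 8/3.
The best pure response is 3 with expected payoff 8/3.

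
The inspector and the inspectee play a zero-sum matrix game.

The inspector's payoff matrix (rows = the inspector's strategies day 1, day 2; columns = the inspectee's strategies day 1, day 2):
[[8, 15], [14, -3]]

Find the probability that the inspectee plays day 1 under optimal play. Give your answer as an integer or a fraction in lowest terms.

3/4

Row minima are 8 and -3, so the inspector's maximin is 8; column maxima are 14 and 15, so the inspectee's minimax is 14. These differ, so the equilibrium is in mixed strategies.
Let the inspectee play day 1 with probability q. The inspector is indifferent when 8q + 15(1−q) = 14q − 3(1−q), giving q = 3/4.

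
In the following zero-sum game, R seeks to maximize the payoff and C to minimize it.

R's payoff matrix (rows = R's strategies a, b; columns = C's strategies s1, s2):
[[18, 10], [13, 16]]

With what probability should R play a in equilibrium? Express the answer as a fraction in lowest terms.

Row minima are 10 and 13, so R's maximin is 13; column maxima are 18 and 16, so C's minimax is 16. These differ, so the equilibrium is in mixed strategies.
Let R play a with probability p. C is indifferent when 18p + 13(1−p) = 10p + 16(1−p), giving p = 3/11.

3/11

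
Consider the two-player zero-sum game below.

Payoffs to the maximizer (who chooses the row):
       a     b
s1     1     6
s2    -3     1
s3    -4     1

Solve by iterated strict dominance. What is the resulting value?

1

Column b is strictly dominated by a for the minimizer (1<6, -3<1, -4<1); eliminate b.
Row s2 is strictly dominated by row s1 (1>-3); eliminate s2.
Row s3 is strictly dominated by row s1 (1>-4); eliminate s3.
Only (s1, a) remains, with payoff 1.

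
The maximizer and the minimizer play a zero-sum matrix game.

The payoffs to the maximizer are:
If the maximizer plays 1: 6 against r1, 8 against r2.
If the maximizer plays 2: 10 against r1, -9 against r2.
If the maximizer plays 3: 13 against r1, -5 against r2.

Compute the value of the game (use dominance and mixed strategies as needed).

Row 2 is strictly dominated by row 3, so the maximizer never plays it.
The remaining 2×2 game on (1, 3) × (r1, r2) has no saddle point. Let the maximizer play 1 with probability p; indifference gives 6p + 13(1−p) = 8p − 5(1−p), so p = 9/10.
Similarly the minimizer's optimal q on r1 is 13/20, and the value is 6·(13/20) + (8)·(7/20) = 67/10.

67/10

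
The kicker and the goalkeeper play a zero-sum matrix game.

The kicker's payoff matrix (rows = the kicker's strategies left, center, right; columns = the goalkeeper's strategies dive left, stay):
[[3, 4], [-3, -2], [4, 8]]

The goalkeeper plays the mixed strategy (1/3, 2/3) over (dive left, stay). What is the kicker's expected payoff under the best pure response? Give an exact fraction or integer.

20/3

left: (3)·(1/3) + (4)·(2/3) = 11/3.
center: (-3)·(1/3) + (-2)·(2/3) = -7/3.
right: (4)·(1/3) + (8)·(2/3) = 20/3.
The best pure response is right with expected payoff 20/3.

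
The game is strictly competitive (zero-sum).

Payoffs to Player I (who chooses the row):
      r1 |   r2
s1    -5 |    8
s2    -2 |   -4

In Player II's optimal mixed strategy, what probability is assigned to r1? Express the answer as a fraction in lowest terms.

4/5

Row minima are -5 and -4, so Player I's maximin is -4; column maxima are -2 and 8, so Player II's minimax is -2. These differ, so the equilibrium is in mixed strategies.
Let Player II play r1 with probability q. Player I is indifferent when −5q + 8(1−q) = −2q − 4(1−q), giving q = 4/5.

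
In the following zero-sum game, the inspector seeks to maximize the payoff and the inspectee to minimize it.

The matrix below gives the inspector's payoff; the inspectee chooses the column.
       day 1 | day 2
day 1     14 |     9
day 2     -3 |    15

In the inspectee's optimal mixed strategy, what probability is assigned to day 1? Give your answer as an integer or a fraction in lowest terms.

6/23

Row minima are 9 and -3, so the inspector's maximin is 9; column maxima are 14 and 15, so the inspectee's minimax is 14. These differ, so the equilibrium is in mixed strategies.
Let the inspectee play day 1 with probability q. The inspector is indifferent when 14q + 9(1−q) = −3q + 15(1−q), giving q = 6/23.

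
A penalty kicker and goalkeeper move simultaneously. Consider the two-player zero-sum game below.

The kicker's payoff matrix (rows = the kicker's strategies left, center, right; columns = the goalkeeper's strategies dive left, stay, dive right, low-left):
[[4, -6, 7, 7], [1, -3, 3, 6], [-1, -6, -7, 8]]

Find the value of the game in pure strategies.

Row minima: -6, -3, -7 → the kicker's maximin is -3.
Column maxima: 4, -3, 7, 8 → the goalkeeper's minimax is -3.
They coincide at (center, stay), so the value is -3.

-3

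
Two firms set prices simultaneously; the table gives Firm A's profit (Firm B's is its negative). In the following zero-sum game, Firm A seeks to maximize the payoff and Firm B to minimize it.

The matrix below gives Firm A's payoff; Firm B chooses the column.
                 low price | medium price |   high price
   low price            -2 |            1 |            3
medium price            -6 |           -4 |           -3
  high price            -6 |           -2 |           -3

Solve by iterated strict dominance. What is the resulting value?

Row high price is strictly dominated by row low price (-2>-6, 1>-2, 3>-3); eliminate high price.
Row medium price is strictly dominated by row low price (-2>-6, 1>-4, 3>-3); eliminate medium price.
Column medium price is strictly dominated by low price for Firm B (-2<1); eliminate medium price.
Column high price is strictly dominated by low price for Firm B (-2<3); eliminate high price.
Only (low price, low price) remains, with payoff -2.

-2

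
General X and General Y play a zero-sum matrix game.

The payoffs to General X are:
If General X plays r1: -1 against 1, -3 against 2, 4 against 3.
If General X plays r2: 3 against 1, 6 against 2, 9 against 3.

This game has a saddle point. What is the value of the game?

Row minima: -3, 3 → General X's maximin is 3.
Column maxima: 3, 6, 9 → General Y's minimax is 3.
They coincide at (r2, 1), so the value is 3.

3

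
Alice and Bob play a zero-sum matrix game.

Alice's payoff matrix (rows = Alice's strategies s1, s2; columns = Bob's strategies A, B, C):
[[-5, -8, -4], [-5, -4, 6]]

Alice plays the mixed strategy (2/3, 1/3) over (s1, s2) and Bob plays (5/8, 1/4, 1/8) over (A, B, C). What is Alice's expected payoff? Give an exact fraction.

-39/8

Against (5/8, 1/4, 1/8), each row's expected payoff is s1: -45/8; s2: -27/8.
Taking the (2/3, 1/3)-weighted average: (2/3)·(-45/8) + (1/3)·(-27/8) = -39/8.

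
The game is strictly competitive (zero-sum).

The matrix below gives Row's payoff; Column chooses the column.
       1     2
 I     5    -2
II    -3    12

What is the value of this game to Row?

Row minima are -2 and -3, so Row's maximin is -2; column maxima are 5 and 12, so Column's minimax is 5. These differ, so the equilibrium is in mixed strategies.
Let Row play I with probability p. Column is indifferent when 5p − 3(1−p) = −2p + 12(1−p), giving p = 15/22.
Let Column play 1 with probability q. Row is indifferent when 5q − 2(1−q) = −3q + 12(1−q), giving q = 7/11.
The value is 5·(7/11) + (-2)·(4/11) = 27/11.

27/11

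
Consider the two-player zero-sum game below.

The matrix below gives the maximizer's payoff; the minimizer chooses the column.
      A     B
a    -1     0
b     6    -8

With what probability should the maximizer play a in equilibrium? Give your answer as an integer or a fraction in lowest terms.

14/15

Row minima are -1 and -8, so the maximizer's maximin is -1; column maxima are 6 and 0, so the minimizer's minimax is 0. These differ, so the equilibrium is in mixed strategies.
Let the maximizer play a with probability p. The minimizer is indifferent when −p + 6(1−p) = −8(1−p), giving p = 14/15.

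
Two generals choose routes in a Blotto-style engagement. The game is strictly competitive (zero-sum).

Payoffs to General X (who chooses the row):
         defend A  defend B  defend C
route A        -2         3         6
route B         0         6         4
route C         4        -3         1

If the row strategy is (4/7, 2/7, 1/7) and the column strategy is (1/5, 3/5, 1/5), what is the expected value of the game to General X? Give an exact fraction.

92/35

Against (1/5, 3/5, 1/5), each row's expected payoff is route A: 13/5; route B: 22/5; route C: -4/5.
Taking the (4/7, 2/7, 1/7)-weighted average: (4/7)·(13/5) + (2/7)·(22/5) + (1/7)·(-4/5) = 92/35.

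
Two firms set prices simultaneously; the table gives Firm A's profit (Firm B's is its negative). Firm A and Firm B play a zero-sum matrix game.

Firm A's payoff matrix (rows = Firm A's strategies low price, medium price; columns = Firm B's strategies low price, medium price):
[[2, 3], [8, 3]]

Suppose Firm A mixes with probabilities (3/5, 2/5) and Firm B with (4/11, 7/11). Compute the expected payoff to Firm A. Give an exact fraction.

193/55

Against (4/11, 7/11), each row's expected payoff is low price: 29/11; medium price: 53/11.
Taking the (3/5, 2/5)-weighted average: (3/5)·(29/11) + (2/5)·(53/11) = 193/55.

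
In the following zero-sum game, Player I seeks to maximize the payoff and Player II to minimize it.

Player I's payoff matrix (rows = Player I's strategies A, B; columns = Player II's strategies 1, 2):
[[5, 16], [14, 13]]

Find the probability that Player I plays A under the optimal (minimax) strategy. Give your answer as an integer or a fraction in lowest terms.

Row minima are 5 and 13, so Player I's maximin is 13; column maxima are 14 and 16, so Player II's minimax is 14. These differ, so the equilibrium is in mixed strategies.
Let Player I play A with probability p. Player II is indifferent when 5p + 14(1−p) = 16p + 13(1−p), giving p = 1/12.

1/12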